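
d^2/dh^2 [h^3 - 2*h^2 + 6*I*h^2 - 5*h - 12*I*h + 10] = 6*h - 4 + 12*I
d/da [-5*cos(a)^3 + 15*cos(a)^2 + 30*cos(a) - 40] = 15*(cos(a)^2 - 2*cos(a) - 2)*sin(a)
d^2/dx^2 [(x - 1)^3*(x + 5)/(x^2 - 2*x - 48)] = 2*(x^6 - 6*x^5 - 132*x^4 + 862*x^3 + 12657*x^2 + 15870*x - 29252)/(x^6 - 6*x^5 - 132*x^4 + 568*x^3 + 6336*x^2 - 13824*x - 110592)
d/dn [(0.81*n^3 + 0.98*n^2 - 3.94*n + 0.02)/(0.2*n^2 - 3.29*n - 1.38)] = (0.162*n^4 - 5.3298*n^3 - 5.7896*n^2 - 2.7128*n + 5.503)/(0.04*n^4 - 1.316*n^3 + 10.2721*n^2 + 9.0804*n + 1.9044)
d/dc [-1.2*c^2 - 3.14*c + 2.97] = -2.4*c - 3.14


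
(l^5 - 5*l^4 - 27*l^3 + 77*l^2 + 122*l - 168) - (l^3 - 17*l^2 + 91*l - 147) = l^5 - 5*l^4 - 28*l^3 + 94*l^2 + 31*l - 21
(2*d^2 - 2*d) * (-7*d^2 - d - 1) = -14*d^4 + 12*d^3 + 2*d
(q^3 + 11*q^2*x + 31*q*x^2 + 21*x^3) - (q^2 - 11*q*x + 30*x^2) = q^3 + 11*q^2*x - q^2 + 31*q*x^2 + 11*q*x + 21*x^3 - 30*x^2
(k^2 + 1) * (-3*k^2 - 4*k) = -3*k^4 - 4*k^3 - 3*k^2 - 4*k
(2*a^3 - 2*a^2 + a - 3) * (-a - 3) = -2*a^4 - 4*a^3 + 5*a^2 + 9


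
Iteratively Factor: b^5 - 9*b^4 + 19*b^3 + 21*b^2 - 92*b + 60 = (b + 2)*(b^4 - 11*b^3 + 41*b^2 - 61*b + 30) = (b - 3)*(b + 2)*(b^3 - 8*b^2 + 17*b - 10) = (b - 3)*(b - 2)*(b + 2)*(b^2 - 6*b + 5) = (b - 3)*(b - 2)*(b - 1)*(b + 2)*(b - 5)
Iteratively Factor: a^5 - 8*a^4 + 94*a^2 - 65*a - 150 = (a + 3)*(a^4 - 11*a^3 + 33*a^2 - 5*a - 50) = (a - 5)*(a + 3)*(a^3 - 6*a^2 + 3*a + 10) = (a - 5)*(a - 2)*(a + 3)*(a^2 - 4*a - 5) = (a - 5)*(a - 2)*(a + 1)*(a + 3)*(a - 5)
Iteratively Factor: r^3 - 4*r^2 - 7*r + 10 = (r - 5)*(r^2 + r - 2) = (r - 5)*(r + 2)*(r - 1)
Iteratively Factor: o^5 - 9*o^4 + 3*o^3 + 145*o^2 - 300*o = (o - 5)*(o^4 - 4*o^3 - 17*o^2 + 60*o) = (o - 5)*(o - 3)*(o^3 - o^2 - 20*o) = (o - 5)^2*(o - 3)*(o^2 + 4*o) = o*(o - 5)^2*(o - 3)*(o + 4)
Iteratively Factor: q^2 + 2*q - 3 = (q + 3)*(q - 1)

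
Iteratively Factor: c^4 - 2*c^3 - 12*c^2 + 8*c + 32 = (c - 4)*(c^3 + 2*c^2 - 4*c - 8) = (c - 4)*(c + 2)*(c^2 - 4) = (c - 4)*(c + 2)^2*(c - 2)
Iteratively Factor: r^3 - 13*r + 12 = (r - 3)*(r^2 + 3*r - 4) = (r - 3)*(r + 4)*(r - 1)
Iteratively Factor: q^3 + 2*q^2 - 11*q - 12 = (q - 3)*(q^2 + 5*q + 4) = (q - 3)*(q + 1)*(q + 4)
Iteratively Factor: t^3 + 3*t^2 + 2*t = (t)*(t^2 + 3*t + 2) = t*(t + 1)*(t + 2)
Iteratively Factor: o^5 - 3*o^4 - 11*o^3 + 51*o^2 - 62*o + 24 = (o - 1)*(o^4 - 2*o^3 - 13*o^2 + 38*o - 24) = (o - 3)*(o - 1)*(o^3 + o^2 - 10*o + 8) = (o - 3)*(o - 2)*(o - 1)*(o^2 + 3*o - 4) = (o - 3)*(o - 2)*(o - 1)*(o + 4)*(o - 1)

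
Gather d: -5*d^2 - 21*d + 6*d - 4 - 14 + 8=-5*d^2 - 15*d - 10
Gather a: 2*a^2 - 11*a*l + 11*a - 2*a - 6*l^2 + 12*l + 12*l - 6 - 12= 2*a^2 + a*(9 - 11*l) - 6*l^2 + 24*l - 18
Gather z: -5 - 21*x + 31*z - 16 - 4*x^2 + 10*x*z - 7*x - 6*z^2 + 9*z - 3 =-4*x^2 - 28*x - 6*z^2 + z*(10*x + 40) - 24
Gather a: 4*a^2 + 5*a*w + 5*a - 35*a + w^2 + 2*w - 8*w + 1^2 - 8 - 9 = 4*a^2 + a*(5*w - 30) + w^2 - 6*w - 16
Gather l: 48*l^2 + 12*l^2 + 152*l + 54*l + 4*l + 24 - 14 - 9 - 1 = 60*l^2 + 210*l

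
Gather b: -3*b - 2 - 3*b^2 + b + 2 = -3*b^2 - 2*b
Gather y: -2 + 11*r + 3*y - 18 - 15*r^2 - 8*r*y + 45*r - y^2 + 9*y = -15*r^2 + 56*r - y^2 + y*(12 - 8*r) - 20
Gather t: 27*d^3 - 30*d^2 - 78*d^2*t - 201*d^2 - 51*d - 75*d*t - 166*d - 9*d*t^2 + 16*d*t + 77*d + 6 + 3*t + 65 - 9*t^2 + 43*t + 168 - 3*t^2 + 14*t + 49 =27*d^3 - 231*d^2 - 140*d + t^2*(-9*d - 12) + t*(-78*d^2 - 59*d + 60) + 288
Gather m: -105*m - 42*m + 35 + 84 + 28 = 147 - 147*m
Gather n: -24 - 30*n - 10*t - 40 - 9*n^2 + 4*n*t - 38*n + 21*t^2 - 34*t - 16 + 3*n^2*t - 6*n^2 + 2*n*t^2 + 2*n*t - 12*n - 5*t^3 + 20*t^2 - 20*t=n^2*(3*t - 15) + n*(2*t^2 + 6*t - 80) - 5*t^3 + 41*t^2 - 64*t - 80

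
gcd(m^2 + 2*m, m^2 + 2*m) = m^2 + 2*m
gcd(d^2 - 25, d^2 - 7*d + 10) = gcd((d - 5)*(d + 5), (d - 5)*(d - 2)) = d - 5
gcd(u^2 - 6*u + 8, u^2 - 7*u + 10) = u - 2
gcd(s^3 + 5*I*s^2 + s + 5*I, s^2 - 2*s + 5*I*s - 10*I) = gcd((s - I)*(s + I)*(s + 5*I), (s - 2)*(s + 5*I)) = s + 5*I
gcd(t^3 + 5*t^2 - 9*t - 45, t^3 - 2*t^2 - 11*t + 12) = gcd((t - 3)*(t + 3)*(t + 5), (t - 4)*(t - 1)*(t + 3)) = t + 3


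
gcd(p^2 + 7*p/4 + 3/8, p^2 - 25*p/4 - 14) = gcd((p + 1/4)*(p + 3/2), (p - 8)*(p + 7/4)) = 1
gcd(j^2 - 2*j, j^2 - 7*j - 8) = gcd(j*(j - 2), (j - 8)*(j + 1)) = 1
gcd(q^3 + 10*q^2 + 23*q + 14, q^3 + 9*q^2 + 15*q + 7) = q^2 + 8*q + 7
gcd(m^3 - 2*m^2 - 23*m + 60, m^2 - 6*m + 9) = m - 3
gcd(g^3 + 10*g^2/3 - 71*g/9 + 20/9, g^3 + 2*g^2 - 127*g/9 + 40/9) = g^2 + 14*g/3 - 5/3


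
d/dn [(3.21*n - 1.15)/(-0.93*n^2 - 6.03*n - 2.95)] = (2.9853*n^2 - 2.139*n - 16.404)/(0.8649*n^4 + 11.2158*n^3 + 41.8479*n^2 + 35.577*n + 8.7025)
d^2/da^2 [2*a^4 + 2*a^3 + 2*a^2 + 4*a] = 24*a^2 + 12*a + 4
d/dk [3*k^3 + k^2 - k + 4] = 9*k^2 + 2*k - 1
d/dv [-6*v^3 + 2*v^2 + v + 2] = -18*v^2 + 4*v + 1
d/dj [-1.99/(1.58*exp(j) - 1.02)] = 3.1442*exp(j)/(1.58*exp(j) - 1.02)^2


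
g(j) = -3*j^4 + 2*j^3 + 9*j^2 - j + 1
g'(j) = -12*j^3 + 6*j^2 + 18*j - 1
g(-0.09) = 1.16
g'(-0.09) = -2.56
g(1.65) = 10.60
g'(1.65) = -8.87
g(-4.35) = -1063.16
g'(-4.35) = 1021.99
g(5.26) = -1760.68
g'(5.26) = -1486.69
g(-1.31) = 4.42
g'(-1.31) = 12.69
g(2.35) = -17.19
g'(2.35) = -81.30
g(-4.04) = -779.13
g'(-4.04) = 815.48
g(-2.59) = -105.78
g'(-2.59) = 201.12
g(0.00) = 1.00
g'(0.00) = -1.00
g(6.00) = -3137.00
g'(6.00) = -2269.00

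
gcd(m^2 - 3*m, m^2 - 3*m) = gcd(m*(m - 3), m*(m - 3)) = m^2 - 3*m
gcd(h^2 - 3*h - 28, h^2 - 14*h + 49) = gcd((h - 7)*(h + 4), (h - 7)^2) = h - 7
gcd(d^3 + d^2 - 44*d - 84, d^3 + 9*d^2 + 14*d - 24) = d + 6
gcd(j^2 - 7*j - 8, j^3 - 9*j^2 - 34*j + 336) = j - 8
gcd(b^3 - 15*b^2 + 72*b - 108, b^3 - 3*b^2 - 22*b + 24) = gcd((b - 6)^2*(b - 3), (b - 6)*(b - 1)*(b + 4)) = b - 6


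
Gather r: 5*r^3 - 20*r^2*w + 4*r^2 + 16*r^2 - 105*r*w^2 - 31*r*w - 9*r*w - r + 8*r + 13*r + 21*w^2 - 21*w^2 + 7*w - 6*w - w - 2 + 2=5*r^3 + r^2*(20 - 20*w) + r*(-105*w^2 - 40*w + 20)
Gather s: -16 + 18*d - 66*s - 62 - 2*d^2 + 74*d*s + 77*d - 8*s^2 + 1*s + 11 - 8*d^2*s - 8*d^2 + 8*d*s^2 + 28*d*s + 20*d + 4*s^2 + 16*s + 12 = -10*d^2 + 115*d + s^2*(8*d - 4) + s*(-8*d^2 + 102*d - 49) - 55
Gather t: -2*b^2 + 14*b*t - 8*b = -2*b^2 + 14*b*t - 8*b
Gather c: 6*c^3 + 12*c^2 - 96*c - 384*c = 6*c^3 + 12*c^2 - 480*c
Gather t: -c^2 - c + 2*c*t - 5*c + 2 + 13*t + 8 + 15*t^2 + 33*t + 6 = -c^2 - 6*c + 15*t^2 + t*(2*c + 46) + 16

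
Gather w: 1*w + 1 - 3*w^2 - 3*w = -3*w^2 - 2*w + 1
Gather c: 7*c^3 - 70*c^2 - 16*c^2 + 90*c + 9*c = 7*c^3 - 86*c^2 + 99*c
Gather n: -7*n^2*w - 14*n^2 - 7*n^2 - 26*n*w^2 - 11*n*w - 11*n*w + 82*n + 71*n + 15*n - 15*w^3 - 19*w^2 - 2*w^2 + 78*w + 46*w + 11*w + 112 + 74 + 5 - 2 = n^2*(-7*w - 21) + n*(-26*w^2 - 22*w + 168) - 15*w^3 - 21*w^2 + 135*w + 189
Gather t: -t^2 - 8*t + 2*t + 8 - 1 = -t^2 - 6*t + 7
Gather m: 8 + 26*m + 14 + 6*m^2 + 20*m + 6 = 6*m^2 + 46*m + 28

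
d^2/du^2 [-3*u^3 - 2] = -18*u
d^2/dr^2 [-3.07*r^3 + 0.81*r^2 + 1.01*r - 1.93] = 1.62 - 18.42*r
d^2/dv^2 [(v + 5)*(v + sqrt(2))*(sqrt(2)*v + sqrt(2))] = 2*sqrt(2)*(3*v + sqrt(2) + 6)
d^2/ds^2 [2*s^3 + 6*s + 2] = 12*s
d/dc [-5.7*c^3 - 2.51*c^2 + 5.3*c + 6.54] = -17.1*c^2 - 5.02*c + 5.3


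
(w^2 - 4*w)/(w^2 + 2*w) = (w - 4)/(w + 2)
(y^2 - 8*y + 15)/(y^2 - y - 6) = (y - 5)/(y + 2)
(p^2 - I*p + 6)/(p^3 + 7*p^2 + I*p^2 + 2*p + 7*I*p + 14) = (p - 3*I)/(p^2 + p*(7 - I) - 7*I)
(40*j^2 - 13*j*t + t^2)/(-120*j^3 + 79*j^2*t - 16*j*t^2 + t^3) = 1/(-3*j + t)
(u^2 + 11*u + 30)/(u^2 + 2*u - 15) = (u + 6)/(u - 3)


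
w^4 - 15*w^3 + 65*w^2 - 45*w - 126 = (w - 7)*(w - 6)*(w - 3)*(w + 1)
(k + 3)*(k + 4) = k^2 + 7*k + 12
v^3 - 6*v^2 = v^2*(v - 6)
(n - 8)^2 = n^2 - 16*n + 64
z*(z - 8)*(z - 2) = z^3 - 10*z^2 + 16*z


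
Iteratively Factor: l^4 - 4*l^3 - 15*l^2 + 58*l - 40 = (l - 5)*(l^3 + l^2 - 10*l + 8) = (l - 5)*(l + 4)*(l^2 - 3*l + 2) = (l - 5)*(l - 2)*(l + 4)*(l - 1)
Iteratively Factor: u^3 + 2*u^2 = (u)*(u^2 + 2*u) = u^2*(u + 2)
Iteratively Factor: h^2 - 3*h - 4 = (h + 1)*(h - 4)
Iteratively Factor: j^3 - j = (j - 1)*(j^2 + j) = j*(j - 1)*(j + 1)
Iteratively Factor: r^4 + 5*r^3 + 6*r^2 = (r)*(r^3 + 5*r^2 + 6*r) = r*(r + 2)*(r^2 + 3*r) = r*(r + 2)*(r + 3)*(r)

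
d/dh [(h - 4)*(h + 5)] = 2*h + 1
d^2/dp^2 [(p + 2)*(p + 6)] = 2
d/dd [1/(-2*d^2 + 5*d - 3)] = (4*d - 5)/(2*d^2 - 5*d + 3)^2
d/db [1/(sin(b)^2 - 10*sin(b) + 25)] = -2*cos(b)/(sin(b) - 5)^3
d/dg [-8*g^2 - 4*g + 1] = -16*g - 4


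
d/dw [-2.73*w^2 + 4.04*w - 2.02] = 4.04 - 5.46*w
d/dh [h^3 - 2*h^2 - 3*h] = 3*h^2 - 4*h - 3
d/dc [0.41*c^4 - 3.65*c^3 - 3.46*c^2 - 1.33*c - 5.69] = 1.64*c^3 - 10.95*c^2 - 6.92*c - 1.33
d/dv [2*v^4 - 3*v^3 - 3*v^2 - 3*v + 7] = 8*v^3 - 9*v^2 - 6*v - 3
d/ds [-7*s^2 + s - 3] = 1 - 14*s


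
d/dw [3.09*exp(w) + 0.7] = 3.09*exp(w)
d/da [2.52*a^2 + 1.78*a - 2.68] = 5.04*a + 1.78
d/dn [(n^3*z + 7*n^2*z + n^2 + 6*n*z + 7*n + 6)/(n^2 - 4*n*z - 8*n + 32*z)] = (2*(-n + 2*z + 4)*(n^3*z + 7*n^2*z + n^2 + 6*n*z + 7*n + 6) + (n^2 - 4*n*z - 8*n + 32*z)*(3*n^2*z + 14*n*z + 2*n + 6*z + 7))/(n^2 - 4*n*z - 8*n + 32*z)^2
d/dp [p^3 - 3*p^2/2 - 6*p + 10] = 3*p^2 - 3*p - 6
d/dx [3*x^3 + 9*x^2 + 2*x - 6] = 9*x^2 + 18*x + 2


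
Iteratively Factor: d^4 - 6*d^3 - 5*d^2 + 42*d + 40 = (d - 4)*(d^3 - 2*d^2 - 13*d - 10) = (d - 4)*(d + 2)*(d^2 - 4*d - 5) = (d - 4)*(d + 1)*(d + 2)*(d - 5)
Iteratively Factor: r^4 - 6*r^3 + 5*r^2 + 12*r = (r)*(r^3 - 6*r^2 + 5*r + 12) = r*(r - 4)*(r^2 - 2*r - 3) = r*(r - 4)*(r + 1)*(r - 3)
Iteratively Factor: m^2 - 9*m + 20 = (m - 4)*(m - 5)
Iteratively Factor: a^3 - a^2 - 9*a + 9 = (a - 1)*(a^2 - 9) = (a - 3)*(a - 1)*(a + 3)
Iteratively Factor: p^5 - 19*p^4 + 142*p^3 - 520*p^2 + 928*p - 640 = (p - 4)*(p^4 - 15*p^3 + 82*p^2 - 192*p + 160) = (p - 5)*(p - 4)*(p^3 - 10*p^2 + 32*p - 32) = (p - 5)*(p - 4)*(p - 2)*(p^2 - 8*p + 16) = (p - 5)*(p - 4)^2*(p - 2)*(p - 4)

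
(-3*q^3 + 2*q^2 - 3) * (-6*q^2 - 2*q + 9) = 18*q^5 - 6*q^4 - 31*q^3 + 36*q^2 + 6*q - 27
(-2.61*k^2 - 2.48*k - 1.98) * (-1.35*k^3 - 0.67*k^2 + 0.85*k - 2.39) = 3.5235*k^5 + 5.0967*k^4 + 2.1161*k^3 + 5.4565*k^2 + 4.2442*k + 4.7322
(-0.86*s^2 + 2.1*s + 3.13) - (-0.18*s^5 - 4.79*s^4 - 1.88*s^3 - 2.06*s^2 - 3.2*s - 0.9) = 0.18*s^5 + 4.79*s^4 + 1.88*s^3 + 1.2*s^2 + 5.3*s + 4.03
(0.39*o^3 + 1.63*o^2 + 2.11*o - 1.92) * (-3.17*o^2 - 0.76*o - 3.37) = -1.2363*o^5 - 5.4635*o^4 - 9.2418*o^3 - 1.0103*o^2 - 5.6515*o + 6.4704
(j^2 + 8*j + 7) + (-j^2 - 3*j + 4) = 5*j + 11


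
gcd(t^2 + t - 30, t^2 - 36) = t + 6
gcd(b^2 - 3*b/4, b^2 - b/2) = b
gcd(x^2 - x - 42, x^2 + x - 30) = x + 6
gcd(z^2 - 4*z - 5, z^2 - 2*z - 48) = 1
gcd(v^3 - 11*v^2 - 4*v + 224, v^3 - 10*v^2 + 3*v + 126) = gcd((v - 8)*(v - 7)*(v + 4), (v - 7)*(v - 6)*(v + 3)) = v - 7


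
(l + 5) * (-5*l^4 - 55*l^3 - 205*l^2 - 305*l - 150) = -5*l^5 - 80*l^4 - 480*l^3 - 1330*l^2 - 1675*l - 750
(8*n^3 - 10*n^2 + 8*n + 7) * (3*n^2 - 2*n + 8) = 24*n^5 - 46*n^4 + 108*n^3 - 75*n^2 + 50*n + 56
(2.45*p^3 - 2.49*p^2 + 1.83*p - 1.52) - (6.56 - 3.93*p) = 2.45*p^3 - 2.49*p^2 + 5.76*p - 8.08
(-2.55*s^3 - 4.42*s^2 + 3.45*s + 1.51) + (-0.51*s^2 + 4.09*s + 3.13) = -2.55*s^3 - 4.93*s^2 + 7.54*s + 4.64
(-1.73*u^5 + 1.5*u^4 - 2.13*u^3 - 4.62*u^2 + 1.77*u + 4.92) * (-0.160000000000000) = 0.2768*u^5 - 0.24*u^4 + 0.3408*u^3 + 0.7392*u^2 - 0.2832*u - 0.7872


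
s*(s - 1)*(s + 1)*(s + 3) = s^4 + 3*s^3 - s^2 - 3*s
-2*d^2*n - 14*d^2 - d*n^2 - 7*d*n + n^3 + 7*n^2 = (-2*d + n)*(d + n)*(n + 7)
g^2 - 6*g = g*(g - 6)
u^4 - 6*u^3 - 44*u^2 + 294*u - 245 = (u - 7)*(u - 5)*(u - 1)*(u + 7)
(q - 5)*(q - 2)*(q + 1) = q^3 - 6*q^2 + 3*q + 10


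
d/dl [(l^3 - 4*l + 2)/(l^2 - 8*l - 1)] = (l^4 - 16*l^3 + l^2 - 4*l + 20)/(l^4 - 16*l^3 + 62*l^2 + 16*l + 1)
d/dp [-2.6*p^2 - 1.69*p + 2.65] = -5.2*p - 1.69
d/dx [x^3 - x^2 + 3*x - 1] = 3*x^2 - 2*x + 3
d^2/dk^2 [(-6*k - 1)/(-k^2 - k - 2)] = 2*((2*k + 1)^2*(6*k + 1) - (18*k + 7)*(k^2 + k + 2))/(k^2 + k + 2)^3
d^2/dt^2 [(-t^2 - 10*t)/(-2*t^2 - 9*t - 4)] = 4*(11*t^3 - 12*t^2 - 120*t - 172)/(8*t^6 + 108*t^5 + 534*t^4 + 1161*t^3 + 1068*t^2 + 432*t + 64)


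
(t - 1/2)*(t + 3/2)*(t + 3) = t^3 + 4*t^2 + 9*t/4 - 9/4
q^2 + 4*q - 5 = (q - 1)*(q + 5)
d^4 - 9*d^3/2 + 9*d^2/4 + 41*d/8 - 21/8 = (d - 7/2)*(d - 3/2)*(d - 1/2)*(d + 1)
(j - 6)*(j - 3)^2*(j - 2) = j^4 - 14*j^3 + 69*j^2 - 144*j + 108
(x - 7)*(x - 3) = x^2 - 10*x + 21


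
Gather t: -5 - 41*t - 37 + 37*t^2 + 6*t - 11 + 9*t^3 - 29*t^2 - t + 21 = 9*t^3 + 8*t^2 - 36*t - 32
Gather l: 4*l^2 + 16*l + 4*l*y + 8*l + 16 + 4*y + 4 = 4*l^2 + l*(4*y + 24) + 4*y + 20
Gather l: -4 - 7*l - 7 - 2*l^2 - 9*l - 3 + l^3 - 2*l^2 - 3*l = l^3 - 4*l^2 - 19*l - 14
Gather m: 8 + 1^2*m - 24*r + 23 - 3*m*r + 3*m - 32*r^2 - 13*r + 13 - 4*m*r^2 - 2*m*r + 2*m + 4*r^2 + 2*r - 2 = m*(-4*r^2 - 5*r + 6) - 28*r^2 - 35*r + 42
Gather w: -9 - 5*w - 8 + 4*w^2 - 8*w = 4*w^2 - 13*w - 17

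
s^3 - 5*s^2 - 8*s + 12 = (s - 6)*(s - 1)*(s + 2)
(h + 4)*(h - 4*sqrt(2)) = h^2 - 4*sqrt(2)*h + 4*h - 16*sqrt(2)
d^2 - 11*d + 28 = (d - 7)*(d - 4)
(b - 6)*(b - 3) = b^2 - 9*b + 18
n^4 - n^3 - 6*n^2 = n^2*(n - 3)*(n + 2)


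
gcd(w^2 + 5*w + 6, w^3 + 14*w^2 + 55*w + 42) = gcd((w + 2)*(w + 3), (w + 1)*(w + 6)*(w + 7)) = 1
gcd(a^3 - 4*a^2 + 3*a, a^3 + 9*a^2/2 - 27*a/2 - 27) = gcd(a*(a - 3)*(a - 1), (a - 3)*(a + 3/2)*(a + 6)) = a - 3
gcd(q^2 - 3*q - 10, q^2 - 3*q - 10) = q^2 - 3*q - 10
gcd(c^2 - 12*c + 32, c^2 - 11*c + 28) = c - 4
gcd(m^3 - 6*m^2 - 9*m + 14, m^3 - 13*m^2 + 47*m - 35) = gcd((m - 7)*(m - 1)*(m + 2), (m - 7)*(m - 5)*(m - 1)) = m^2 - 8*m + 7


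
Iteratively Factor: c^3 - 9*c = (c - 3)*(c^2 + 3*c) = c*(c - 3)*(c + 3)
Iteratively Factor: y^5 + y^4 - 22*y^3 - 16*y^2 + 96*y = (y + 4)*(y^4 - 3*y^3 - 10*y^2 + 24*y) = (y - 4)*(y + 4)*(y^3 + y^2 - 6*y) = (y - 4)*(y - 2)*(y + 4)*(y^2 + 3*y) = y*(y - 4)*(y - 2)*(y + 4)*(y + 3)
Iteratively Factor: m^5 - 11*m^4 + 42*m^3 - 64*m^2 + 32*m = (m)*(m^4 - 11*m^3 + 42*m^2 - 64*m + 32) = m*(m - 4)*(m^3 - 7*m^2 + 14*m - 8) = m*(m - 4)*(m - 2)*(m^2 - 5*m + 4) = m*(m - 4)*(m - 2)*(m - 1)*(m - 4)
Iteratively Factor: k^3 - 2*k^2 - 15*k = (k)*(k^2 - 2*k - 15) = k*(k - 5)*(k + 3)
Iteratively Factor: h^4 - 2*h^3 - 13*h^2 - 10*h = (h + 1)*(h^3 - 3*h^2 - 10*h) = h*(h + 1)*(h^2 - 3*h - 10) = h*(h + 1)*(h + 2)*(h - 5)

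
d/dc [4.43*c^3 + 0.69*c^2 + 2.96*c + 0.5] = 13.29*c^2 + 1.38*c + 2.96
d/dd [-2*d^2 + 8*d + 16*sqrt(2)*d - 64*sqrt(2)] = -4*d + 8 + 16*sqrt(2)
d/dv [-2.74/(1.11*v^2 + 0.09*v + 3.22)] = (6.0828*v + 0.2466)/(1.11*v^2 + 0.09*v + 3.22)^2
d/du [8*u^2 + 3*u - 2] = 16*u + 3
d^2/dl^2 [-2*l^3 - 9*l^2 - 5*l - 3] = -12*l - 18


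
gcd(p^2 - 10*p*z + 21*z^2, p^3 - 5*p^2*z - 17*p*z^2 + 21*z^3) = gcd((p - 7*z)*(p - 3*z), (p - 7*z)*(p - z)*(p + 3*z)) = -p + 7*z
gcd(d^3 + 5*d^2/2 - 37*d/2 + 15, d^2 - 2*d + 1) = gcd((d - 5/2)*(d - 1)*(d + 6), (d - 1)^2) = d - 1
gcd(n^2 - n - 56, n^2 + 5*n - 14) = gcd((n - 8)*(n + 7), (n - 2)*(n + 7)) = n + 7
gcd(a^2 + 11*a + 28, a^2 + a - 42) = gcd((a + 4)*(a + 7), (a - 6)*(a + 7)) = a + 7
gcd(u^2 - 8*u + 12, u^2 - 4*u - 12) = u - 6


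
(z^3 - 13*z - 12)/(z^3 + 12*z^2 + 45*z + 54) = (z^2 - 3*z - 4)/(z^2 + 9*z + 18)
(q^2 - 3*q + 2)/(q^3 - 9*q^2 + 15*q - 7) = (q - 2)/(q^2 - 8*q + 7)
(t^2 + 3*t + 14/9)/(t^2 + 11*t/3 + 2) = (t + 7/3)/(t + 3)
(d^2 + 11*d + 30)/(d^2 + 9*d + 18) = (d + 5)/(d + 3)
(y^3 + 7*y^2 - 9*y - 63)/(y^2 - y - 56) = (y^2 - 9)/(y - 8)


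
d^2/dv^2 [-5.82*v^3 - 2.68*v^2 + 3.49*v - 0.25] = -34.92*v - 5.36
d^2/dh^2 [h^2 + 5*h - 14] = 2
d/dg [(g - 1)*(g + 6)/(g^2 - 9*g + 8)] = -14/(g^2 - 16*g + 64)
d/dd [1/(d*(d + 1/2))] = 2*(-4*d - 1)/(d^2*(4*d^2 + 4*d + 1))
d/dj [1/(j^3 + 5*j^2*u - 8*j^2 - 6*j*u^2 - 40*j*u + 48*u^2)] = (-3*j^2 - 10*j*u + 16*j + 6*u^2 + 40*u)/(j^3 + 5*j^2*u - 8*j^2 - 6*j*u^2 - 40*j*u + 48*u^2)^2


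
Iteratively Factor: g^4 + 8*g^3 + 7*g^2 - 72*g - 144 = (g + 4)*(g^3 + 4*g^2 - 9*g - 36) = (g + 4)^2*(g^2 - 9) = (g + 3)*(g + 4)^2*(g - 3)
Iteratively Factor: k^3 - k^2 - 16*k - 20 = (k - 5)*(k^2 + 4*k + 4) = (k - 5)*(k + 2)*(k + 2)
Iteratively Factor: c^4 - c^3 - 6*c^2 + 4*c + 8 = (c - 2)*(c^3 + c^2 - 4*c - 4) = (c - 2)*(c + 1)*(c^2 - 4) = (c - 2)*(c + 1)*(c + 2)*(c - 2)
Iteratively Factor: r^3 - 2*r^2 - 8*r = (r)*(r^2 - 2*r - 8) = r*(r - 4)*(r + 2)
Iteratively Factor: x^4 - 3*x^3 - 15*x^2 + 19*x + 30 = (x + 1)*(x^3 - 4*x^2 - 11*x + 30) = (x - 5)*(x + 1)*(x^2 + x - 6) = (x - 5)*(x - 2)*(x + 1)*(x + 3)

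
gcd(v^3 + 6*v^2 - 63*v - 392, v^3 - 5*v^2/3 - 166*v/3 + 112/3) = v^2 - v - 56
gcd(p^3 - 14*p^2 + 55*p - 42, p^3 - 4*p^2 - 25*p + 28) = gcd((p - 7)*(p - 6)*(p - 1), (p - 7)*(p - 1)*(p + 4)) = p^2 - 8*p + 7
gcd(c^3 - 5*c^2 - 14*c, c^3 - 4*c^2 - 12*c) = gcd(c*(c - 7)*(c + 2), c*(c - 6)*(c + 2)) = c^2 + 2*c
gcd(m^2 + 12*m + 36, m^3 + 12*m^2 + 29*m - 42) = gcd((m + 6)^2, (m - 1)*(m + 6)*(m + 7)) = m + 6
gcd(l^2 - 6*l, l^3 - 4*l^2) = l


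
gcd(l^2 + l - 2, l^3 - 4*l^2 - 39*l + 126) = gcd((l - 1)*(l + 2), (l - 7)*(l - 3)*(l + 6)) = 1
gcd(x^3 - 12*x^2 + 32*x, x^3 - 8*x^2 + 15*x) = x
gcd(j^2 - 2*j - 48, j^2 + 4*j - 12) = j + 6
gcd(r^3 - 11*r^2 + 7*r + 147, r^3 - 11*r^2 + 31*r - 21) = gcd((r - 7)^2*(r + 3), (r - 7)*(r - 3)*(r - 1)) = r - 7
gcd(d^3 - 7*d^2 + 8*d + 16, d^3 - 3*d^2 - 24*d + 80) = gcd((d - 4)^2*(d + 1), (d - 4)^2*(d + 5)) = d^2 - 8*d + 16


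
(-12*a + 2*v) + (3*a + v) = -9*a + 3*v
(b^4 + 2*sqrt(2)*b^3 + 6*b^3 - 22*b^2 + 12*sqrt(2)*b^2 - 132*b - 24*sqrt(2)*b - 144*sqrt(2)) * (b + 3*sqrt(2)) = b^5 + 6*b^4 + 5*sqrt(2)*b^4 - 10*b^3 + 30*sqrt(2)*b^3 - 90*sqrt(2)*b^2 - 60*b^2 - 540*sqrt(2)*b - 144*b - 864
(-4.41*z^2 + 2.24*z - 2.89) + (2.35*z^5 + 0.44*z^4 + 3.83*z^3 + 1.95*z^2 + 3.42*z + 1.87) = 2.35*z^5 + 0.44*z^4 + 3.83*z^3 - 2.46*z^2 + 5.66*z - 1.02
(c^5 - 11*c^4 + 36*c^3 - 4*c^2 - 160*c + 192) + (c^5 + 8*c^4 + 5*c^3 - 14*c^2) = 2*c^5 - 3*c^4 + 41*c^3 - 18*c^2 - 160*c + 192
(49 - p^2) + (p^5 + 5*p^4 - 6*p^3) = p^5 + 5*p^4 - 6*p^3 - p^2 + 49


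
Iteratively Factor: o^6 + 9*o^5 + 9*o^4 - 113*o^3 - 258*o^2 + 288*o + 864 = (o - 2)*(o^5 + 11*o^4 + 31*o^3 - 51*o^2 - 360*o - 432) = (o - 2)*(o + 3)*(o^4 + 8*o^3 + 7*o^2 - 72*o - 144) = (o - 2)*(o + 3)*(o + 4)*(o^3 + 4*o^2 - 9*o - 36) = (o - 2)*(o + 3)^2*(o + 4)*(o^2 + o - 12) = (o - 3)*(o - 2)*(o + 3)^2*(o + 4)*(o + 4)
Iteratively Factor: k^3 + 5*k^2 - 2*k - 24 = (k - 2)*(k^2 + 7*k + 12) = (k - 2)*(k + 3)*(k + 4)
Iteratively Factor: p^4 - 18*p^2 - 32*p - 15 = (p + 1)*(p^3 - p^2 - 17*p - 15) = (p + 1)*(p + 3)*(p^2 - 4*p - 5) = (p - 5)*(p + 1)*(p + 3)*(p + 1)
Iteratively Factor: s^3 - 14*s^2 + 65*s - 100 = (s - 5)*(s^2 - 9*s + 20) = (s - 5)^2*(s - 4)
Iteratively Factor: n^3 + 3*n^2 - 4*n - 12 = (n + 3)*(n^2 - 4) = (n + 2)*(n + 3)*(n - 2)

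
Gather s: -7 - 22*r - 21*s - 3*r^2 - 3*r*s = -3*r^2 - 22*r + s*(-3*r - 21) - 7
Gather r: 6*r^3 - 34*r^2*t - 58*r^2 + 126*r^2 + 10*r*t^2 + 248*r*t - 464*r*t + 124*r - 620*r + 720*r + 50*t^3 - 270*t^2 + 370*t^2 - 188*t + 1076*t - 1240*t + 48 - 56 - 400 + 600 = 6*r^3 + r^2*(68 - 34*t) + r*(10*t^2 - 216*t + 224) + 50*t^3 + 100*t^2 - 352*t + 192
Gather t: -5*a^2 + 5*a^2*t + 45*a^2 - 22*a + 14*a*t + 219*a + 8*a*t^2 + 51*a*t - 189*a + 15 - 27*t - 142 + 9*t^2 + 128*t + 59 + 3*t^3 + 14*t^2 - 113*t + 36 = 40*a^2 + 8*a + 3*t^3 + t^2*(8*a + 23) + t*(5*a^2 + 65*a - 12) - 32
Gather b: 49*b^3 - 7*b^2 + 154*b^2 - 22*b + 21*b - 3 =49*b^3 + 147*b^2 - b - 3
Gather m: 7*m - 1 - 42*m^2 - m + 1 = -42*m^2 + 6*m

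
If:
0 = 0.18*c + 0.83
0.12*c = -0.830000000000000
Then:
No Solution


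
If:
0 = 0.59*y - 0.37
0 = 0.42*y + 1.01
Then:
No Solution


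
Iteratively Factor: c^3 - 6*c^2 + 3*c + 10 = (c + 1)*(c^2 - 7*c + 10) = (c - 5)*(c + 1)*(c - 2)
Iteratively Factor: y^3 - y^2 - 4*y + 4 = (y - 2)*(y^2 + y - 2) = (y - 2)*(y - 1)*(y + 2)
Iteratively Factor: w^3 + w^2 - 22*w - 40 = (w + 4)*(w^2 - 3*w - 10) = (w - 5)*(w + 4)*(w + 2)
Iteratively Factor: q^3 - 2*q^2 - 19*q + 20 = (q - 5)*(q^2 + 3*q - 4) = (q - 5)*(q - 1)*(q + 4)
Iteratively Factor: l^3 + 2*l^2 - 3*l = (l + 3)*(l^2 - l) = l*(l + 3)*(l - 1)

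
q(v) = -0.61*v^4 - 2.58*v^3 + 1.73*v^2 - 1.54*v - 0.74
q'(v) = -2.44*v^3 - 7.74*v^2 + 3.46*v - 1.54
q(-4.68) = 16.19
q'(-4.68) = 62.85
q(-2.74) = 35.16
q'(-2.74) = -18.94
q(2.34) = -46.22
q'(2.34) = -67.09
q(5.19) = -765.40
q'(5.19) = -533.18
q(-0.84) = 3.00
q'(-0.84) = -8.46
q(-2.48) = 30.00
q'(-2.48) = -20.51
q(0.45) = -1.34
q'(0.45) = -1.77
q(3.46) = -179.65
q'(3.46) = -183.30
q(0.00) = -0.74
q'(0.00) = -1.54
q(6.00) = -1295.54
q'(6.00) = -786.46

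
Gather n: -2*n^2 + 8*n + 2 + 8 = -2*n^2 + 8*n + 10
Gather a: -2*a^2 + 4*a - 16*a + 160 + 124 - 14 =-2*a^2 - 12*a + 270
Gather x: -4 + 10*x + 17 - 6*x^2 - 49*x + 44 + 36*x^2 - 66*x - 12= 30*x^2 - 105*x + 45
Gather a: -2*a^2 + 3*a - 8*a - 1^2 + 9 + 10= -2*a^2 - 5*a + 18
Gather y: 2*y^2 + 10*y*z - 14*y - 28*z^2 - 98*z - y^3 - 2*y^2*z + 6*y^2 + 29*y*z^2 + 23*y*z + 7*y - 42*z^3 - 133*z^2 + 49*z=-y^3 + y^2*(8 - 2*z) + y*(29*z^2 + 33*z - 7) - 42*z^3 - 161*z^2 - 49*z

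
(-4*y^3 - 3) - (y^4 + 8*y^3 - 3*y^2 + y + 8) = -y^4 - 12*y^3 + 3*y^2 - y - 11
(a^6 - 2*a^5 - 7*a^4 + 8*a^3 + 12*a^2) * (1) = a^6 - 2*a^5 - 7*a^4 + 8*a^3 + 12*a^2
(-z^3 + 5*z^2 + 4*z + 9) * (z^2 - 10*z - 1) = -z^5 + 15*z^4 - 45*z^3 - 36*z^2 - 94*z - 9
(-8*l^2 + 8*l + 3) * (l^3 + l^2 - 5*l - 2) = -8*l^5 + 51*l^3 - 21*l^2 - 31*l - 6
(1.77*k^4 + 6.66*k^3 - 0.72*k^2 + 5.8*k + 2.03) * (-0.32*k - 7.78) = -0.5664*k^5 - 15.9018*k^4 - 51.5844*k^3 + 3.7456*k^2 - 45.7736*k - 15.7934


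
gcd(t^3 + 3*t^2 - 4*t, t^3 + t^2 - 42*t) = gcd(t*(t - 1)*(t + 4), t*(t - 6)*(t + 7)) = t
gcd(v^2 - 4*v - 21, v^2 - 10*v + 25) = 1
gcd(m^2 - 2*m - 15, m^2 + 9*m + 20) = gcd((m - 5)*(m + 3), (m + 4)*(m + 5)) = 1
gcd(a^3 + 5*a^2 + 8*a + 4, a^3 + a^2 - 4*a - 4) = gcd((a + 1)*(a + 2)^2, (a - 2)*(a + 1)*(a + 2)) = a^2 + 3*a + 2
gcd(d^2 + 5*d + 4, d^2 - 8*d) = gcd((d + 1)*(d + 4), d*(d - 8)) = 1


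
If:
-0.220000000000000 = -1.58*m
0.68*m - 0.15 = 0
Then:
No Solution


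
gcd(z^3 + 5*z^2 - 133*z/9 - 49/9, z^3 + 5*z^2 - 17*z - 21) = z + 7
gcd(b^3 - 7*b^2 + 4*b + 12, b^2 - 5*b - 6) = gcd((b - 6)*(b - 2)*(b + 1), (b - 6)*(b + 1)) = b^2 - 5*b - 6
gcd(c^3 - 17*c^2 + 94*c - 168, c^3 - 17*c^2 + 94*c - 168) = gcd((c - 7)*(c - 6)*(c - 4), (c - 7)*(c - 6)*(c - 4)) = c^3 - 17*c^2 + 94*c - 168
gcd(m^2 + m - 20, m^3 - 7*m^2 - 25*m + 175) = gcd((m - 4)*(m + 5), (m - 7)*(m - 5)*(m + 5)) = m + 5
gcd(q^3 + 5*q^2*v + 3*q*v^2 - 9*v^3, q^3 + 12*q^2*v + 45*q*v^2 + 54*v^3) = q^2 + 6*q*v + 9*v^2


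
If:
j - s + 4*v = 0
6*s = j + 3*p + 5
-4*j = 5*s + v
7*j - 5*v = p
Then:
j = -35/229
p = -320/229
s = 25/229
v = 15/229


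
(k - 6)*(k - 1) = k^2 - 7*k + 6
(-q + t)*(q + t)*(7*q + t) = -7*q^3 - q^2*t + 7*q*t^2 + t^3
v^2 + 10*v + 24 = (v + 4)*(v + 6)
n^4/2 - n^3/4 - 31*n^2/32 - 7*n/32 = n*(n/2 + 1/2)*(n - 7/4)*(n + 1/4)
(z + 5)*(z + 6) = z^2 + 11*z + 30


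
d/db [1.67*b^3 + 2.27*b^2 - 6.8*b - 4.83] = 5.01*b^2 + 4.54*b - 6.8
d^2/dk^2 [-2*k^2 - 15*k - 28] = -4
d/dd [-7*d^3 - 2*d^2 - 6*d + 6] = -21*d^2 - 4*d - 6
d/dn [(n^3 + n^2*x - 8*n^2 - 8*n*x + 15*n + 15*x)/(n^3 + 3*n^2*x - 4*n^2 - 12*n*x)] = (n*(n^2 + 3*n*x - 4*n - 12*x)*(3*n^2 + 2*n*x - 16*n - 8*x + 15) - (3*n^2 + 6*n*x - 8*n - 12*x)*(n^3 + n^2*x - 8*n^2 - 8*n*x + 15*n + 15*x))/(n^2*(n^2 + 3*n*x - 4*n - 12*x)^2)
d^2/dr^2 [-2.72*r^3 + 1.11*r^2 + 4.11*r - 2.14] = 2.22 - 16.32*r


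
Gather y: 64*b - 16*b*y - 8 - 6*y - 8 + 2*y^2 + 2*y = 64*b + 2*y^2 + y*(-16*b - 4) - 16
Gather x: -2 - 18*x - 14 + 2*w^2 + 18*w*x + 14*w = 2*w^2 + 14*w + x*(18*w - 18) - 16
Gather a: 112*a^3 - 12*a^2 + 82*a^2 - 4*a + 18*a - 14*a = 112*a^3 + 70*a^2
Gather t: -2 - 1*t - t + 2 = -2*t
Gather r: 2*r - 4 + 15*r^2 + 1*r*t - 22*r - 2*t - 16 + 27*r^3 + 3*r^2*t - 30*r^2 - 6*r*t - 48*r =27*r^3 + r^2*(3*t - 15) + r*(-5*t - 68) - 2*t - 20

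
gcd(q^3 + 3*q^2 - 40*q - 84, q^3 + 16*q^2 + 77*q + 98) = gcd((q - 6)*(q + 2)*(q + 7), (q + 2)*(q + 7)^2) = q^2 + 9*q + 14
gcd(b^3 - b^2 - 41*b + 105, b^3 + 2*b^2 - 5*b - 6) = 1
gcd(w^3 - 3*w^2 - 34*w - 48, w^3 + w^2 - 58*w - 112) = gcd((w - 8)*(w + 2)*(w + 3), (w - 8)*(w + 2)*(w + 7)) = w^2 - 6*w - 16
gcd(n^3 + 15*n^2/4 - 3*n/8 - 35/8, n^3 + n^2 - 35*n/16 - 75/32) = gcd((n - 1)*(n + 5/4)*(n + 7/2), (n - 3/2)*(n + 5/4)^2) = n + 5/4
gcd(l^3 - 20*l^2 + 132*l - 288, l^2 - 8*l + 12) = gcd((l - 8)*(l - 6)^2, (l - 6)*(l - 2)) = l - 6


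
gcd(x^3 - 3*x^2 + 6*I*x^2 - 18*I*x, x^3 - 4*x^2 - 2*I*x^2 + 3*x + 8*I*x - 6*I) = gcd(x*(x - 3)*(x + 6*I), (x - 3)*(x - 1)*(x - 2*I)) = x - 3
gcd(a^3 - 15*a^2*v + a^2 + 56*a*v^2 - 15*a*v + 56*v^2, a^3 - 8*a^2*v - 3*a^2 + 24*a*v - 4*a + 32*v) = -a^2 + 8*a*v - a + 8*v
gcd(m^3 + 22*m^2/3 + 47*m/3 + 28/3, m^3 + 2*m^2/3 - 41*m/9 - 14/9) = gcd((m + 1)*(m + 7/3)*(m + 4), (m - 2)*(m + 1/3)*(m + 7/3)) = m + 7/3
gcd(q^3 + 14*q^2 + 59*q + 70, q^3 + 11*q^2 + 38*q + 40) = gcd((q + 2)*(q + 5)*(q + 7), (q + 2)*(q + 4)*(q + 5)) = q^2 + 7*q + 10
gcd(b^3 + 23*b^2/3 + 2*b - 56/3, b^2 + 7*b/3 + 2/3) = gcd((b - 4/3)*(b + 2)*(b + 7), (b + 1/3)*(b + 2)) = b + 2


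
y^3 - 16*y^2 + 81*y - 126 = (y - 7)*(y - 6)*(y - 3)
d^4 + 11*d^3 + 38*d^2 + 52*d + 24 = (d + 1)*(d + 2)^2*(d + 6)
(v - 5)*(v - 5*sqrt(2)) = v^2 - 5*sqrt(2)*v - 5*v + 25*sqrt(2)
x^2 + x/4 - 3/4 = (x - 3/4)*(x + 1)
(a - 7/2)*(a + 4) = a^2 + a/2 - 14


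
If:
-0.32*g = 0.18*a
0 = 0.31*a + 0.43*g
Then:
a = 0.00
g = 0.00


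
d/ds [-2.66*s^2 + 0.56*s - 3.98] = 0.56 - 5.32*s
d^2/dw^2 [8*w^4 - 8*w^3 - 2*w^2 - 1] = 96*w^2 - 48*w - 4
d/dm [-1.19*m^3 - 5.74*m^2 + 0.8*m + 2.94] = -3.57*m^2 - 11.48*m + 0.8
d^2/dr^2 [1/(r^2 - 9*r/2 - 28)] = 4*(4*r^2 - 18*r - (4*r - 9)^2 - 112)/(-2*r^2 + 9*r + 56)^3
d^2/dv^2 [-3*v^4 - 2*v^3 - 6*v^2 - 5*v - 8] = -36*v^2 - 12*v - 12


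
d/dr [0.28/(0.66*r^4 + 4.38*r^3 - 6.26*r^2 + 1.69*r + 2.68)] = (-0.7392*r^3 - 3.6792*r^2 + 3.5056*r - 0.4732)/(0.66*r^4 + 4.38*r^3 - 6.26*r^2 + 1.69*r + 2.68)^2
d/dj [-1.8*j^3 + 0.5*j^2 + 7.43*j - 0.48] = -5.4*j^2 + 1.0*j + 7.43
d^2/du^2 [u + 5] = 0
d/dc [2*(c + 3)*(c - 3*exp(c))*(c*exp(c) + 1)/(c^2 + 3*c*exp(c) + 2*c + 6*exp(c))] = 2*(-(c + 3)*(c - 3*exp(c))*(c*exp(c) + 1)*(3*c*exp(c) + 2*c + 9*exp(c) + 2) + ((c + 1)*(c + 3)*(c - 3*exp(c))*exp(c) - (c + 3)*(c*exp(c) + 1)*(3*exp(c) - 1) + (c - 3*exp(c))*(c*exp(c) + 1))*(c^2 + 3*c*exp(c) + 2*c + 6*exp(c)))/(c^2 + 3*c*exp(c) + 2*c + 6*exp(c))^2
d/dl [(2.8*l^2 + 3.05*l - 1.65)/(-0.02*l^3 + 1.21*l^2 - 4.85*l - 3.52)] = (0.056*l^4 + 0.122*l^3 - 17.3695*l^2 - 15.719*l - 18.7385)/(0.0004*l^6 - 0.0484*l^5 + 1.6581*l^4 - 11.5962*l^3 + 15.0041*l^2 + 34.144*l + 12.3904)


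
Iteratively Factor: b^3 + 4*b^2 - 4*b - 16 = (b + 2)*(b^2 + 2*b - 8) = (b + 2)*(b + 4)*(b - 2)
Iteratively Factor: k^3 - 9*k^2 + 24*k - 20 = (k - 2)*(k^2 - 7*k + 10) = (k - 5)*(k - 2)*(k - 2)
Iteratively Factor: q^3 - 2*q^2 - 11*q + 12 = (q + 3)*(q^2 - 5*q + 4) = (q - 1)*(q + 3)*(q - 4)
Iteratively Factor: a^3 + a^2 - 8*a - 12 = (a + 2)*(a^2 - a - 6) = (a + 2)^2*(a - 3)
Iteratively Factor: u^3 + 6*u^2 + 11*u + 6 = (u + 3)*(u^2 + 3*u + 2) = (u + 1)*(u + 3)*(u + 2)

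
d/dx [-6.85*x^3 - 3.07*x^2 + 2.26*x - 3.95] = -20.55*x^2 - 6.14*x + 2.26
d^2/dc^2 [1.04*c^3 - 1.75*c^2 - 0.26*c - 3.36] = 6.24*c - 3.5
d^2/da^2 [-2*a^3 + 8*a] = -12*a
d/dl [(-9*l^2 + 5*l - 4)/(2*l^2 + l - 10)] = (-19*l^2 + 196*l - 46)/(4*l^4 + 4*l^3 - 39*l^2 - 20*l + 100)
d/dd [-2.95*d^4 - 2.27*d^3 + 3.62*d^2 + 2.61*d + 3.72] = -11.8*d^3 - 6.81*d^2 + 7.24*d + 2.61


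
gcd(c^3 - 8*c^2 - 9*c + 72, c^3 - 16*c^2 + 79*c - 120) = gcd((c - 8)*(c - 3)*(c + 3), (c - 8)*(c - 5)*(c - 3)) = c^2 - 11*c + 24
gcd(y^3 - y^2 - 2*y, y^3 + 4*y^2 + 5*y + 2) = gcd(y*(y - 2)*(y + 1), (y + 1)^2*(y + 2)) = y + 1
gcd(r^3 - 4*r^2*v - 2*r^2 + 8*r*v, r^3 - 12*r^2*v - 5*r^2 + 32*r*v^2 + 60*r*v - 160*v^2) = r - 4*v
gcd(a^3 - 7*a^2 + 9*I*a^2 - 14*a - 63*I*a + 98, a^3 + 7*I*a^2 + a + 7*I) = a + 7*I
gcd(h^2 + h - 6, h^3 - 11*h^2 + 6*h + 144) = h + 3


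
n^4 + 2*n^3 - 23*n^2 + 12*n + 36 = (n - 3)*(n - 2)*(n + 1)*(n + 6)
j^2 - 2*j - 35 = (j - 7)*(j + 5)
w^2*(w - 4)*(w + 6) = w^4 + 2*w^3 - 24*w^2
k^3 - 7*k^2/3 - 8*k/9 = k*(k - 8/3)*(k + 1/3)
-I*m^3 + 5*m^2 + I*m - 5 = (m - 1)*(m + 5*I)*(-I*m - I)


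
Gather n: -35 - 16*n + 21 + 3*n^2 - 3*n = 3*n^2 - 19*n - 14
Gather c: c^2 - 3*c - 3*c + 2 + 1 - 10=c^2 - 6*c - 7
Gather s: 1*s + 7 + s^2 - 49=s^2 + s - 42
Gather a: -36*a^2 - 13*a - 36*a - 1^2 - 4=-36*a^2 - 49*a - 5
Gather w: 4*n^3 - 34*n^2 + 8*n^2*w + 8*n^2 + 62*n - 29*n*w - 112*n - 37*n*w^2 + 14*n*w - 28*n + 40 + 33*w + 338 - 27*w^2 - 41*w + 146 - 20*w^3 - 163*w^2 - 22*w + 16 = 4*n^3 - 26*n^2 - 78*n - 20*w^3 + w^2*(-37*n - 190) + w*(8*n^2 - 15*n - 30) + 540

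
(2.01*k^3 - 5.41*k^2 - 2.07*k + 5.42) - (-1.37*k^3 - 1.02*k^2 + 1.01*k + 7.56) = 3.38*k^3 - 4.39*k^2 - 3.08*k - 2.14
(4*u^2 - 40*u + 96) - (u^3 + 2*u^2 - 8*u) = -u^3 + 2*u^2 - 32*u + 96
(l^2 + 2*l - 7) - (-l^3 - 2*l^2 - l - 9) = l^3 + 3*l^2 + 3*l + 2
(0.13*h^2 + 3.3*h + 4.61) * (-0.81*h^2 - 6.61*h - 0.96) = -0.1053*h^4 - 3.5323*h^3 - 25.6719*h^2 - 33.6401*h - 4.4256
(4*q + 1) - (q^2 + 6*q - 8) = -q^2 - 2*q + 9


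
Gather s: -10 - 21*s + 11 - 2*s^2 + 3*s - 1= -2*s^2 - 18*s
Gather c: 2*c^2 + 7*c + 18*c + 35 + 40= 2*c^2 + 25*c + 75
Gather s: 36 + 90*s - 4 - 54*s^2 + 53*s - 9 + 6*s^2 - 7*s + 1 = -48*s^2 + 136*s + 24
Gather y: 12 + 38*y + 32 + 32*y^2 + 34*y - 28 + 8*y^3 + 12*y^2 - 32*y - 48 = 8*y^3 + 44*y^2 + 40*y - 32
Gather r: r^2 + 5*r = r^2 + 5*r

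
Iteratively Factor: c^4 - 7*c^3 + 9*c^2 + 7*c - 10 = (c - 1)*(c^3 - 6*c^2 + 3*c + 10) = (c - 1)*(c + 1)*(c^2 - 7*c + 10) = (c - 5)*(c - 1)*(c + 1)*(c - 2)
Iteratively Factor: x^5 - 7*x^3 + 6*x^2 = (x)*(x^4 - 7*x^2 + 6*x) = x*(x + 3)*(x^3 - 3*x^2 + 2*x) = x^2*(x + 3)*(x^2 - 3*x + 2) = x^2*(x - 2)*(x + 3)*(x - 1)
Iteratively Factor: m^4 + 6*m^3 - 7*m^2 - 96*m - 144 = (m - 4)*(m^3 + 10*m^2 + 33*m + 36) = (m - 4)*(m + 4)*(m^2 + 6*m + 9) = (m - 4)*(m + 3)*(m + 4)*(m + 3)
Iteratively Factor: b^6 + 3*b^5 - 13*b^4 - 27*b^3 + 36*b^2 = (b + 3)*(b^5 - 13*b^3 + 12*b^2) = b*(b + 3)*(b^4 - 13*b^2 + 12*b) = b*(b - 1)*(b + 3)*(b^3 + b^2 - 12*b) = b*(b - 3)*(b - 1)*(b + 3)*(b^2 + 4*b) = b^2*(b - 3)*(b - 1)*(b + 3)*(b + 4)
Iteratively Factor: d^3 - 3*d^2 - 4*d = (d)*(d^2 - 3*d - 4) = d*(d - 4)*(d + 1)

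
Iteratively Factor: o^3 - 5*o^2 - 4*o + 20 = (o - 5)*(o^2 - 4) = (o - 5)*(o - 2)*(o + 2)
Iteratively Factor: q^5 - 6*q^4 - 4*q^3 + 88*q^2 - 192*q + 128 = (q - 2)*(q^4 - 4*q^3 - 12*q^2 + 64*q - 64) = (q - 2)^2*(q^3 - 2*q^2 - 16*q + 32) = (q - 2)^2*(q + 4)*(q^2 - 6*q + 8) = (q - 4)*(q - 2)^2*(q + 4)*(q - 2)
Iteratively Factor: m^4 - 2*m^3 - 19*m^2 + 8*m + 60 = (m + 3)*(m^3 - 5*m^2 - 4*m + 20) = (m - 2)*(m + 3)*(m^2 - 3*m - 10) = (m - 2)*(m + 2)*(m + 3)*(m - 5)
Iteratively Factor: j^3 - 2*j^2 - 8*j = (j + 2)*(j^2 - 4*j) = j*(j + 2)*(j - 4)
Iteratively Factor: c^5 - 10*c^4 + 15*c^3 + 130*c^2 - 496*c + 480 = (c - 2)*(c^4 - 8*c^3 - c^2 + 128*c - 240) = (c - 5)*(c - 2)*(c^3 - 3*c^2 - 16*c + 48) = (c - 5)*(c - 4)*(c - 2)*(c^2 + c - 12) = (c - 5)*(c - 4)*(c - 3)*(c - 2)*(c + 4)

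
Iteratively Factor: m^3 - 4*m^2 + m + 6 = (m - 2)*(m^2 - 2*m - 3) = (m - 3)*(m - 2)*(m + 1)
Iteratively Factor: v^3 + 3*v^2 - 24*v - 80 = (v + 4)*(v^2 - v - 20) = (v - 5)*(v + 4)*(v + 4)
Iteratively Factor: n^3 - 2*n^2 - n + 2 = (n - 1)*(n^2 - n - 2) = (n - 2)*(n - 1)*(n + 1)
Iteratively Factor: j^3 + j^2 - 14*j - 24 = (j + 2)*(j^2 - j - 12) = (j + 2)*(j + 3)*(j - 4)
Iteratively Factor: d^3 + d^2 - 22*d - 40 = (d - 5)*(d^2 + 6*d + 8) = (d - 5)*(d + 2)*(d + 4)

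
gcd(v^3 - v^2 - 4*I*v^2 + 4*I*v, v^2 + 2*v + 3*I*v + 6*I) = 1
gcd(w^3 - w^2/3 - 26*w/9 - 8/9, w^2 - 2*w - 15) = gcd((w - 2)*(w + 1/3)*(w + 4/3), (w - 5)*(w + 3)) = 1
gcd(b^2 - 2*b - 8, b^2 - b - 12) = b - 4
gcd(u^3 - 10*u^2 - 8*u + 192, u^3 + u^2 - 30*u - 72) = u^2 - 2*u - 24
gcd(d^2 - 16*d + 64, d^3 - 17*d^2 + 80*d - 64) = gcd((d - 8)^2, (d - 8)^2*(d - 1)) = d^2 - 16*d + 64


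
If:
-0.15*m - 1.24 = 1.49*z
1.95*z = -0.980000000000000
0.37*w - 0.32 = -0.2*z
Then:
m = -3.27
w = 1.14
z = -0.50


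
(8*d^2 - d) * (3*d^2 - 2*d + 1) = 24*d^4 - 19*d^3 + 10*d^2 - d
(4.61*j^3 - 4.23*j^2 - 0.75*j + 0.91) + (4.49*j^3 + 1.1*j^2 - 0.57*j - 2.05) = 9.1*j^3 - 3.13*j^2 - 1.32*j - 1.14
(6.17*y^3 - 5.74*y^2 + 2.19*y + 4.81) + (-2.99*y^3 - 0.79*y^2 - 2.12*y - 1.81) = 3.18*y^3 - 6.53*y^2 + 0.0699999999999998*y + 3.0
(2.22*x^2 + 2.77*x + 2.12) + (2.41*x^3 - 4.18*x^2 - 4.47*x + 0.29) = 2.41*x^3 - 1.96*x^2 - 1.7*x + 2.41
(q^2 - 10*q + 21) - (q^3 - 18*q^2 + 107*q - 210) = -q^3 + 19*q^2 - 117*q + 231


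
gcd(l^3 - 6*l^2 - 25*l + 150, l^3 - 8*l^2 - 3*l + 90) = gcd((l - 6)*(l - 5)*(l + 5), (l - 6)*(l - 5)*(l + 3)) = l^2 - 11*l + 30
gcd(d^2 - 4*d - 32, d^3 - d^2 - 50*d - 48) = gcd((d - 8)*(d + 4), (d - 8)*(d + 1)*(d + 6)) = d - 8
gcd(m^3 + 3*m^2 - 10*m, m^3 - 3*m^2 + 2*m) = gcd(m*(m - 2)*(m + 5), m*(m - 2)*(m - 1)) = m^2 - 2*m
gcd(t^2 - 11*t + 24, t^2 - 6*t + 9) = t - 3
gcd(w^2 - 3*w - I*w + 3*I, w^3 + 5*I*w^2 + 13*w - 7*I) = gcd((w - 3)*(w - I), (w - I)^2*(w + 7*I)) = w - I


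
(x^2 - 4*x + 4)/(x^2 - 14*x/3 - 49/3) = 3*(-x^2 + 4*x - 4)/(-3*x^2 + 14*x + 49)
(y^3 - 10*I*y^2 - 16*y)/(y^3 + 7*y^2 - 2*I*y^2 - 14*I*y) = (y - 8*I)/(y + 7)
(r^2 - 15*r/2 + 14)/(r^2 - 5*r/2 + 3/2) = (2*r^2 - 15*r + 28)/(2*r^2 - 5*r + 3)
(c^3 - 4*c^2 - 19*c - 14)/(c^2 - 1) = (c^2 - 5*c - 14)/(c - 1)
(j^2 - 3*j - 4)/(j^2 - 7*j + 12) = (j + 1)/(j - 3)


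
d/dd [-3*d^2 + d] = 1 - 6*d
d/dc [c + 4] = 1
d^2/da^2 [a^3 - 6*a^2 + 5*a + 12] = 6*a - 12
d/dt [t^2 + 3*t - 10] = 2*t + 3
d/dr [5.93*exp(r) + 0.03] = 5.93*exp(r)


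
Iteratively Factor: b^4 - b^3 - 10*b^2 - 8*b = (b)*(b^3 - b^2 - 10*b - 8) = b*(b + 1)*(b^2 - 2*b - 8) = b*(b - 4)*(b + 1)*(b + 2)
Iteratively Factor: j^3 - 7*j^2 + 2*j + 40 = (j + 2)*(j^2 - 9*j + 20) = (j - 4)*(j + 2)*(j - 5)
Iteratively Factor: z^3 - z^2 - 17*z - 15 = (z - 5)*(z^2 + 4*z + 3) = (z - 5)*(z + 1)*(z + 3)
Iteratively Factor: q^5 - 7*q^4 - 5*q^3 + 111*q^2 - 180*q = (q)*(q^4 - 7*q^3 - 5*q^2 + 111*q - 180) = q*(q - 3)*(q^3 - 4*q^2 - 17*q + 60) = q*(q - 3)*(q + 4)*(q^2 - 8*q + 15) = q*(q - 5)*(q - 3)*(q + 4)*(q - 3)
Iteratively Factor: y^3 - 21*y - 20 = (y + 4)*(y^2 - 4*y - 5) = (y + 1)*(y + 4)*(y - 5)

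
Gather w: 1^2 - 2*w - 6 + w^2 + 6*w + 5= w^2 + 4*w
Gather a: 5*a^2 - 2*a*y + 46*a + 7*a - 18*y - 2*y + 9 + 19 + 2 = 5*a^2 + a*(53 - 2*y) - 20*y + 30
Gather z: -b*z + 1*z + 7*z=z*(8 - b)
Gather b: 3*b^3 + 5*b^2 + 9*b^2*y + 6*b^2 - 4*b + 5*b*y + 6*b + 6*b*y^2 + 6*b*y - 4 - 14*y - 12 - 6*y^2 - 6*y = 3*b^3 + b^2*(9*y + 11) + b*(6*y^2 + 11*y + 2) - 6*y^2 - 20*y - 16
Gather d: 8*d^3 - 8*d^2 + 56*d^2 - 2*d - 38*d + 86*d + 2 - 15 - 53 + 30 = 8*d^3 + 48*d^2 + 46*d - 36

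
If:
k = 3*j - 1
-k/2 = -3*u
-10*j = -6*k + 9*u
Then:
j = 9/7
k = 20/7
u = 10/21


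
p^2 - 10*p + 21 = (p - 7)*(p - 3)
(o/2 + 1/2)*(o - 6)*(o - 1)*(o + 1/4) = o^4/2 - 23*o^3/8 - 5*o^2/4 + 23*o/8 + 3/4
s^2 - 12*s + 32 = (s - 8)*(s - 4)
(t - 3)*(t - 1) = t^2 - 4*t + 3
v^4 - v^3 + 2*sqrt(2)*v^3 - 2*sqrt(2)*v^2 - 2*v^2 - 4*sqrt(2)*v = v*(v - 2)*(v + 1)*(v + 2*sqrt(2))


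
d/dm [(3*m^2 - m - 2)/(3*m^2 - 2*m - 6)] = (-3*m^2 - 24*m + 2)/(9*m^4 - 12*m^3 - 32*m^2 + 24*m + 36)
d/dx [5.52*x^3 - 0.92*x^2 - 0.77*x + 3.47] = 16.56*x^2 - 1.84*x - 0.77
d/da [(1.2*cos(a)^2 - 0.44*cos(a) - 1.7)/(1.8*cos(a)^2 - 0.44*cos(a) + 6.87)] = (-0.264*cos(a)^2 - 22.608*cos(a) + 3.7708)*sin(a)/(3.24*cos(a)^4 - 1.584*cos(a)^3 + 24.9256*cos(a)^2 - 6.0456*cos(a) + 47.1969)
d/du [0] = 0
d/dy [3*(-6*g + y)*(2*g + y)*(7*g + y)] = -120*g^2 + 18*g*y + 9*y^2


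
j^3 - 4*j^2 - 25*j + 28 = (j - 7)*(j - 1)*(j + 4)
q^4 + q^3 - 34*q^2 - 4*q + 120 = (q - 5)*(q - 2)*(q + 2)*(q + 6)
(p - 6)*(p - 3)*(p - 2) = p^3 - 11*p^2 + 36*p - 36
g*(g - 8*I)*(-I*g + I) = -I*g^3 - 8*g^2 + I*g^2 + 8*g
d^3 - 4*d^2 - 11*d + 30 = (d - 5)*(d - 2)*(d + 3)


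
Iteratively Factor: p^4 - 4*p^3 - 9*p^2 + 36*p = (p)*(p^3 - 4*p^2 - 9*p + 36) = p*(p - 3)*(p^2 - p - 12) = p*(p - 4)*(p - 3)*(p + 3)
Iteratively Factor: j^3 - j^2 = (j)*(j^2 - j) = j^2*(j - 1)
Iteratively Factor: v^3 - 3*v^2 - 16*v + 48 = (v - 3)*(v^2 - 16) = (v - 3)*(v + 4)*(v - 4)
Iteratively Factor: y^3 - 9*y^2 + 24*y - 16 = (y - 1)*(y^2 - 8*y + 16) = (y - 4)*(y - 1)*(y - 4)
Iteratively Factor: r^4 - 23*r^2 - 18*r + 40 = (r + 2)*(r^3 - 2*r^2 - 19*r + 20) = (r - 5)*(r + 2)*(r^2 + 3*r - 4) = (r - 5)*(r + 2)*(r + 4)*(r - 1)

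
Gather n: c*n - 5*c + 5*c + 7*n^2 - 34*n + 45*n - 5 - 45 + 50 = 7*n^2 + n*(c + 11)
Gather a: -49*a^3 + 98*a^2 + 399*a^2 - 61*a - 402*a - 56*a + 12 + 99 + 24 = -49*a^3 + 497*a^2 - 519*a + 135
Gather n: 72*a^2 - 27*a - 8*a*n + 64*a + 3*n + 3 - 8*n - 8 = 72*a^2 + 37*a + n*(-8*a - 5) - 5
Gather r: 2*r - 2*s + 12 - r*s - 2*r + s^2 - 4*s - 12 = -r*s + s^2 - 6*s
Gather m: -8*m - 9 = -8*m - 9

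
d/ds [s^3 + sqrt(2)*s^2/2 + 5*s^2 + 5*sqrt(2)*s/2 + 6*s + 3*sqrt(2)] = 3*s^2 + sqrt(2)*s + 10*s + 5*sqrt(2)/2 + 6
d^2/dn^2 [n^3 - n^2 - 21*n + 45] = 6*n - 2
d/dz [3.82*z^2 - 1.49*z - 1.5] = 7.64*z - 1.49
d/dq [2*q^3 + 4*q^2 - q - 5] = 6*q^2 + 8*q - 1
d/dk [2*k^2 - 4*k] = 4*k - 4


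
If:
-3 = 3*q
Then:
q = -1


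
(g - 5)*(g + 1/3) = g^2 - 14*g/3 - 5/3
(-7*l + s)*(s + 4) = -7*l*s - 28*l + s^2 + 4*s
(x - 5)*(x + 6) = x^2 + x - 30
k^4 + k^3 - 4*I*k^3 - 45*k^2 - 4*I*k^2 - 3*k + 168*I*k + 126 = (k - 6)*(k + 7)*(k - 3*I)*(k - I)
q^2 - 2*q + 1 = (q - 1)^2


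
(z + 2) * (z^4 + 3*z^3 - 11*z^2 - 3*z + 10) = z^5 + 5*z^4 - 5*z^3 - 25*z^2 + 4*z + 20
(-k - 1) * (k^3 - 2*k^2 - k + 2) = -k^4 + k^3 + 3*k^2 - k - 2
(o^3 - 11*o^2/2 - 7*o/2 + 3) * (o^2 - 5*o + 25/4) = o^5 - 21*o^4/2 + 121*o^3/4 - 111*o^2/8 - 295*o/8 + 75/4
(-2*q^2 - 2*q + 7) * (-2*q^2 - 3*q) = 4*q^4 + 10*q^3 - 8*q^2 - 21*q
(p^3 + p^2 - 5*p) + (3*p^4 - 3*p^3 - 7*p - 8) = 3*p^4 - 2*p^3 + p^2 - 12*p - 8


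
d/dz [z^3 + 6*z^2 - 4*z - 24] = 3*z^2 + 12*z - 4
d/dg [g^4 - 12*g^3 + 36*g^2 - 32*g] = 4*g^3 - 36*g^2 + 72*g - 32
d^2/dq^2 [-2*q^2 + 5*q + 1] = -4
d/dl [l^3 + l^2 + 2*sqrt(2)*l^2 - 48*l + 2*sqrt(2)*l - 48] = 3*l^2 + 2*l + 4*sqrt(2)*l - 48 + 2*sqrt(2)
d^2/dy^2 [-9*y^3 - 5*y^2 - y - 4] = -54*y - 10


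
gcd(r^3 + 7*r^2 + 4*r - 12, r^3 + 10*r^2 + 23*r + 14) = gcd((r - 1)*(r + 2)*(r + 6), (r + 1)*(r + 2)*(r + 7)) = r + 2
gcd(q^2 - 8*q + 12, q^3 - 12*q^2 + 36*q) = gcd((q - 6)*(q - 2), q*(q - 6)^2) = q - 6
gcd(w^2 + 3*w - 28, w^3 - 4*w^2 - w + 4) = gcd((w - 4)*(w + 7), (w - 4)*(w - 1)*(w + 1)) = w - 4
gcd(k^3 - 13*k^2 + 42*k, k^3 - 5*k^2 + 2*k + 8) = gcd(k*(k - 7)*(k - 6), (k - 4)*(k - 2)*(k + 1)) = 1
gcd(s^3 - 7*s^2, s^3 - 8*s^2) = s^2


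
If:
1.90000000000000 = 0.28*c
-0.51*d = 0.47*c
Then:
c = 6.79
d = -6.25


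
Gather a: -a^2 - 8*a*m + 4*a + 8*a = -a^2 + a*(12 - 8*m)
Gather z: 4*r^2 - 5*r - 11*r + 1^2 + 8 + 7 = 4*r^2 - 16*r + 16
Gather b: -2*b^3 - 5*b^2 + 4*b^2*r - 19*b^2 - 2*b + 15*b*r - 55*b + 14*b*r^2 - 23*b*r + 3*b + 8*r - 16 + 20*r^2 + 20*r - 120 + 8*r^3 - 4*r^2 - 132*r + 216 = -2*b^3 + b^2*(4*r - 24) + b*(14*r^2 - 8*r - 54) + 8*r^3 + 16*r^2 - 104*r + 80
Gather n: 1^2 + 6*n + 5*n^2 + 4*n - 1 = 5*n^2 + 10*n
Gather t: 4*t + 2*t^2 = 2*t^2 + 4*t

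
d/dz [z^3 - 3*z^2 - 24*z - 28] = 3*z^2 - 6*z - 24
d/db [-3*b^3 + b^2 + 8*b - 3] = -9*b^2 + 2*b + 8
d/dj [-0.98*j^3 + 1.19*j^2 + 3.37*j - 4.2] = -2.94*j^2 + 2.38*j + 3.37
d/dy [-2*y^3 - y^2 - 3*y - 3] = -6*y^2 - 2*y - 3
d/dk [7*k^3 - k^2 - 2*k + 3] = 21*k^2 - 2*k - 2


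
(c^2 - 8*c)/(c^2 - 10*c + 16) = c/(c - 2)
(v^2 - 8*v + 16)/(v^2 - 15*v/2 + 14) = 2*(v - 4)/(2*v - 7)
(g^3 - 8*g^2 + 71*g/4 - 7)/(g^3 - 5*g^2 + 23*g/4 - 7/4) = (g - 4)/(g - 1)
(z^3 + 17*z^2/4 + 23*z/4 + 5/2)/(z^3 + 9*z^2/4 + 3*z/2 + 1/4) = (4*z^2 + 13*z + 10)/(4*z^2 + 5*z + 1)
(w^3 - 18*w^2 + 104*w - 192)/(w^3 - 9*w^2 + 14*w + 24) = (w - 8)/(w + 1)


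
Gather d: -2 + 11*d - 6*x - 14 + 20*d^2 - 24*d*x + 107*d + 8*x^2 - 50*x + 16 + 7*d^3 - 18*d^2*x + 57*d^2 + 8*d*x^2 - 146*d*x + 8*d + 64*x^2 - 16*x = 7*d^3 + d^2*(77 - 18*x) + d*(8*x^2 - 170*x + 126) + 72*x^2 - 72*x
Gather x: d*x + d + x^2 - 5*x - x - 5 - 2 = d + x^2 + x*(d - 6) - 7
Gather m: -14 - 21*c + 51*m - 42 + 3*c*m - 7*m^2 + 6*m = -21*c - 7*m^2 + m*(3*c + 57) - 56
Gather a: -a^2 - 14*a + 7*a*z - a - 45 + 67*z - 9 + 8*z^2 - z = -a^2 + a*(7*z - 15) + 8*z^2 + 66*z - 54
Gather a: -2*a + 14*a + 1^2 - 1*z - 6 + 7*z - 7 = 12*a + 6*z - 12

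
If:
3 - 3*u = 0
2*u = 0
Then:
No Solution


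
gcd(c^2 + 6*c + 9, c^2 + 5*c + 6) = c + 3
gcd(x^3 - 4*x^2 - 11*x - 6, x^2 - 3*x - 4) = x + 1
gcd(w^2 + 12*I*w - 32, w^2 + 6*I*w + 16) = w + 8*I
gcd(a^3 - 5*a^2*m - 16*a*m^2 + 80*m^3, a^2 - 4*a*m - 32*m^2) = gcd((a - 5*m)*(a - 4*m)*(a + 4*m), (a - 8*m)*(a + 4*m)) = a + 4*m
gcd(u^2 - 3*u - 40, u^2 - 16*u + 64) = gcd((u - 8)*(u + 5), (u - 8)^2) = u - 8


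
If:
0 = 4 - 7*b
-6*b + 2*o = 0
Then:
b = 4/7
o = 12/7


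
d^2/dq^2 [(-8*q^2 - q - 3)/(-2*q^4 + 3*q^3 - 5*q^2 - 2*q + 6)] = 2*(96*q^8 - 120*q^7 + 64*q^6 - 405*q^5 + 1671*q^4 - 1273*q^3 + 999*q^2 + 18*q + 402)/(8*q^12 - 36*q^11 + 114*q^10 - 183*q^9 + 141*q^8 + 165*q^7 - 553*q^6 + 510*q^5 + 42*q^4 - 676*q^3 + 468*q^2 + 216*q - 216)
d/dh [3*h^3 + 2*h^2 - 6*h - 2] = 9*h^2 + 4*h - 6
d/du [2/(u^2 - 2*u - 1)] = 4*(1 - u)/(-u^2 + 2*u + 1)^2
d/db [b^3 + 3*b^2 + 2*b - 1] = 3*b^2 + 6*b + 2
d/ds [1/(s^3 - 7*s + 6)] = (7 - 3*s^2)/(s^3 - 7*s + 6)^2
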